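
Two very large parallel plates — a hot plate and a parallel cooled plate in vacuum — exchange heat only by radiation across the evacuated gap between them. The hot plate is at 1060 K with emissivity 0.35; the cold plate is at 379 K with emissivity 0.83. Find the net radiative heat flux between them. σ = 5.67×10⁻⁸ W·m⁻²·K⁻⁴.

q ≈ 23000 W/m²

For two infinite grey parallel plates, q = σ(T₁⁴ − T₂⁴)/(1/ε₁ + 1/ε₂ − 1).
T₁⁴ − T₂⁴ = 1.262×10¹² − 2.063×10¹⁰ = 1.242×10¹² K⁴.
1/ε₁ + 1/ε₂ − 1 = 2.857 + 1.205 − 1 = 3.062.
q = 5.67×10⁻⁸ × 1.242×10¹² / 3.062.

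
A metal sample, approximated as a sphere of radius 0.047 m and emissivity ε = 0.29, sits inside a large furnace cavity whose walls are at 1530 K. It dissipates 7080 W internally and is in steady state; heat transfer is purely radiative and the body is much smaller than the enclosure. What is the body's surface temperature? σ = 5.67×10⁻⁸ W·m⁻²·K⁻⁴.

T ≈ 2140 K

For a small grey body in a large enclosure, net radiated power = εσA(T⁴ − T_w⁴).
Steady state: P = εσA(T⁴ − T_w⁴) with A = 4πr² = 0.02776 m².
T⁴ = P/(εσA) + T_w⁴ = 7080/(0.29·5.67×10⁻⁸·0.02776) + (1530)⁴
    = 1.551×10¹³ + 5.480×10¹² = 2.099×10¹³ K⁴.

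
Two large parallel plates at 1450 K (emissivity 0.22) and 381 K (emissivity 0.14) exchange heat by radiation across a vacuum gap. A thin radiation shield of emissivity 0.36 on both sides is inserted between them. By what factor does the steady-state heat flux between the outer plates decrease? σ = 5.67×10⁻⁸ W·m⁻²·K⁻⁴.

Without shield: q₀ = σΔ(T⁴)/(1/ε₁+1/ε₂−1) with denominator 10.69.
With shield the two gaps are in series; the resistances add: (1/ε₁+1/ε_s−1)+(1/ε_s+1/ε₂−1) = 6.323+8.921 = 15.24.
Heat-flux ratio q₀/q = 15.24/10.69.

factor ≈ 1.43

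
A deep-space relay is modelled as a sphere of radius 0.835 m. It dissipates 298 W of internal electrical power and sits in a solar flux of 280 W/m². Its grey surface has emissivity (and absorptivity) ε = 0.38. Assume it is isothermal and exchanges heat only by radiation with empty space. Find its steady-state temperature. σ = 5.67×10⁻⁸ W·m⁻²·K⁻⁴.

T ≈ 230 K

At steady state, absorbed solar power + internal power = radiated power.
Absorbed: α·S·A_cross = 0.38·280·2.190 = 233.1 W (cross-section πr²).
Total input = 233.1 + 298 = 531.1 W.
Radiated: εσ·A_surf·T⁴ with A_surf = 4πr² = 8.762 m².
T⁴ = 531.1/(0.38·5.67×10⁻⁸·8.762) = 2.813×10⁹ K⁴.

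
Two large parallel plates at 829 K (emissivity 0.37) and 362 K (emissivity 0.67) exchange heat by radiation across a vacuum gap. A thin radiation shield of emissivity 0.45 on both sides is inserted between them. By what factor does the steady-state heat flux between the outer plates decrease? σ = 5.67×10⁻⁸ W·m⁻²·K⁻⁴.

factor ≈ 2.08

Without shield: q₀ = σΔ(T⁴)/(1/ε₁+1/ε₂−1) with denominator 3.195.
With shield the two gaps are in series; the resistances add: (1/ε₁+1/ε_s−1)+(1/ε_s+1/ε₂−1) = 3.925+2.715 = 6.640.
Heat-flux ratio q₀/q = 6.640/3.195.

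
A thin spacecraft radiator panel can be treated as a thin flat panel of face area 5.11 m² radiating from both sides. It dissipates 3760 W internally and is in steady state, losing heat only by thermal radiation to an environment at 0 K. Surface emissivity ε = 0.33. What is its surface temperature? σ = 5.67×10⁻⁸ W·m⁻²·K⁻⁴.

T ≈ 374 K

Steady state: internal power = radiated power, P = εσA T⁴.
Radiating area A = 2·5.11 = 10.22 m².
T⁴ = P/(εσA) = 3760/(0.33·5.67×10⁻⁸·10.22) = 1.966×10¹⁰ K⁴.
T = (1.966×10¹⁰)^(1/4).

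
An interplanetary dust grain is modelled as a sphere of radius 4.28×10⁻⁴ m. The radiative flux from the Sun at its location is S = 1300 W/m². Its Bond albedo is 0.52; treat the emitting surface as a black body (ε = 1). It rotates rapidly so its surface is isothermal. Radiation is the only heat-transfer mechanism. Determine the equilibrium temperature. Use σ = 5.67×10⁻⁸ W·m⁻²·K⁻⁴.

T ≈ 229 K

At equilibrium, absorbed power = emitted power.
Absorbing cross-section = πr² = 5.755×10⁻⁷ m²; emitting surface = 4πr² = 2.302×10⁻⁶ m² (ratio 4).
(1−a)S·A_cross = εσ·A_surf·T⁴  ⇒  T⁴ = (1−a)S/(4σ).
T⁴ = 0.480·1300/(4·5.67×10⁻⁸) = 2.751×10⁹ K⁴.
T = (2.751×10⁹)^(1/4).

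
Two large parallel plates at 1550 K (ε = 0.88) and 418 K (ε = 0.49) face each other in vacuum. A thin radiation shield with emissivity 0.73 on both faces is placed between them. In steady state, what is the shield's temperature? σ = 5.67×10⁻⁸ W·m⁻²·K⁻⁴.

In steady state the net flux on the hot side equals that on the cold side.
σ(T₁⁴−T_s⁴)/D₁ = σ(T_s⁴−T₂⁴)/D₂, with D₁ = 1/ε₁+1/ε_s−1 = 1.506, D₂ = 1/ε_s+1/ε₂−1 = 2.411.
Solve for T_s⁴: T_s⁴ = (D₂·T₁⁴ + D₁·T₂⁴)/(D₁+D₂) = 3.564×10¹² K⁴.

T_s ≈ 1370 K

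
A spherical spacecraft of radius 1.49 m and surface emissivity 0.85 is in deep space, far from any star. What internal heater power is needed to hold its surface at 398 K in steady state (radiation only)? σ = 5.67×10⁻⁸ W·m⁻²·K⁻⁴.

P ≈ 33700 W

P = εσ·4πr²·T⁴.
4πr² = 27.90 m²; T⁴ = 2.509×10¹⁰ K⁴.
P = 0.85·5.67×10⁻⁸·27.90·2.509×10¹⁰.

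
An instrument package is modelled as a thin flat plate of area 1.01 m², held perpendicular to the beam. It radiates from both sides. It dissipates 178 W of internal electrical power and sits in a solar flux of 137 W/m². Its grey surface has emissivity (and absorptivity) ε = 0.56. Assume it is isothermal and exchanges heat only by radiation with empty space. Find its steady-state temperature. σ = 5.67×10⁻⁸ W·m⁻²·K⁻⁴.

T ≈ 251 K

At steady state, absorbed solar power + internal power = radiated power.
Absorbed: α·S·A_cross = 0.56·137·1.010 = 77.49 W (cross-section A).
Total input = 77.49 + 178 = 255.5 W.
Radiated: εσ·A_surf·T⁴ with A_surf = 2A = 2.020 m².
T⁴ = 255.5/(0.56·5.67×10⁻⁸·2.020) = 3.983×10⁹ K⁴.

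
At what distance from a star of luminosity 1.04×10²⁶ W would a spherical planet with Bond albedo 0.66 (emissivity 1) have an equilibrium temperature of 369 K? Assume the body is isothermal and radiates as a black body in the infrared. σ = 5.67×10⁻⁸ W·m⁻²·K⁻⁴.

d ≈ 2.59×10¹⁰ m

For an isothermal black-emitting sphere, (1−a)S·πr² = σ·4πr²·T⁴ ⇒ S = 4σT⁴/(1−a).
S = 4·5.67×10⁻⁸·(369)⁴/0.340 = 12370 W/m².
Flux falls as S = L/(4πd²), so d = √(L/(4πS)) = √(1.04×10²⁶/(4π·12370)).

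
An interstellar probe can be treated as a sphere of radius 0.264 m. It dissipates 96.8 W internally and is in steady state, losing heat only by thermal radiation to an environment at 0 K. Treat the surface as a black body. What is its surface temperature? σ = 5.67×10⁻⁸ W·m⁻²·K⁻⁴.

Steady state: internal power = radiated power, P = εσA T⁴.
Radiating area A = 4πr² = 0.8758 m².
T⁴ = P/(εσA) = 96.8/(1.0·5.67×10⁻⁸·0.8758) = 1.949×10⁹ K⁴.
T = (1.949×10⁹)^(1/4).

T ≈ 210 K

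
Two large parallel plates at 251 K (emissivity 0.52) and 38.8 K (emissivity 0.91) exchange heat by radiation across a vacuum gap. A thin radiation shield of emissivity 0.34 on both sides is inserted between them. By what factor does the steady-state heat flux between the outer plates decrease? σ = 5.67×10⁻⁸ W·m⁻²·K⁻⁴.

factor ≈ 3.41

Without shield: q₀ = σΔ(T⁴)/(1/ε₁+1/ε₂−1) with denominator 2.022.
With shield the two gaps are in series; the resistances add: (1/ε₁+1/ε_s−1)+(1/ε_s+1/ε₂−1) = 3.864+3.040 = 6.904.
Heat-flux ratio q₀/q = 6.904/2.022.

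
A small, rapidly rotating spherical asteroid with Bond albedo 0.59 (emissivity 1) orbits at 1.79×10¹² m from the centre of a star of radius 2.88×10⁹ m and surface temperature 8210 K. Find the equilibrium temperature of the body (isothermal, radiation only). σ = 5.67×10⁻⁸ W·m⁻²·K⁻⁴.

T ≈ 186 K

The star's surface emits σT_*⁴; at distance d the flux is S = σT_*⁴(R_*/d)².
S = 5.67×10⁻⁸·(8210)⁴·(2.88×10⁹/1.79×10¹²)² = 666.9 W/m².
For an isothermal sphere T⁴ = (1−a)S/(4σ) = 1.206×10⁹ K⁴.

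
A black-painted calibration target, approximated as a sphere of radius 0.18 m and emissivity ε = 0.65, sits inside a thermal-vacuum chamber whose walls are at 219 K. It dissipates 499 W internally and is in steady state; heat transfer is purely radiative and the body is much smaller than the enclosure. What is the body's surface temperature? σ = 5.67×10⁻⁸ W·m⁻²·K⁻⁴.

T ≈ 434 K

For a small grey body in a large enclosure, net radiated power = εσA(T⁴ − T_w⁴).
Steady state: P = εσA(T⁴ − T_w⁴) with A = 4πr² = 0.4072 m².
T⁴ = P/(εσA) + T_w⁴ = 499/(0.65·5.67×10⁻⁸·0.4072) + (219)⁴
    = 3.325×10¹⁰ + 2.300×10⁹ = 3.555×10¹⁰ K⁴.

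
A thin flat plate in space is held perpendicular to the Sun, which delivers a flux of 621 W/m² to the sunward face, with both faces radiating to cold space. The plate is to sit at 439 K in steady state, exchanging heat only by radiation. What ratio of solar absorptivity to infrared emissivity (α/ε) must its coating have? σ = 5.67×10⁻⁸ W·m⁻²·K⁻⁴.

α/ε ≈ 6.78

Balance: αS·A = εσ·2A·T⁴ ⇒ α/ε = 2σT⁴/S.
α/ε = 2·5.67×10⁻⁸·(439)⁴/621 = 2·5.67×10⁻⁸·3.714×10¹⁰/621.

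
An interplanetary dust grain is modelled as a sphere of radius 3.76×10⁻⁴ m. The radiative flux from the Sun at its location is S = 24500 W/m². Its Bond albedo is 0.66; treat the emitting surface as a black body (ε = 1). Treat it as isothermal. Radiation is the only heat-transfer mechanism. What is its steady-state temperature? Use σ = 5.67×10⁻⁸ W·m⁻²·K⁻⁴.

At equilibrium, absorbed power = emitted power.
Absorbing cross-section = πr² = 4.441×10⁻⁷ m²; emitting surface = 4πr² = 1.777×10⁻⁶ m² (ratio 4).
(1−a)S·A_cross = εσ·A_surf·T⁴  ⇒  T⁴ = (1−a)S/(4σ).
T⁴ = 0.340·24500/(4·5.67×10⁻⁸) = 3.673×10¹⁰ K⁴.
T = (3.673×10¹⁰)^(1/4).

T ≈ 438 K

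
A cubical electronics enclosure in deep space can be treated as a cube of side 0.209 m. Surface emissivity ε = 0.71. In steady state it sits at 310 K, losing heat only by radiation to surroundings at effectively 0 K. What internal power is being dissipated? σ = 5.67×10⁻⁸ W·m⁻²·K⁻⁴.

Steady state: P = εσA T⁴.
A = 6L² = 0.2621 m²; T⁴ = (310)⁴ = 9.235×10⁹ K⁴.
P = 0.71 × 5.67×10⁻⁸ × 0.2621 × 9.235×10⁹.

P ≈ 97.4 W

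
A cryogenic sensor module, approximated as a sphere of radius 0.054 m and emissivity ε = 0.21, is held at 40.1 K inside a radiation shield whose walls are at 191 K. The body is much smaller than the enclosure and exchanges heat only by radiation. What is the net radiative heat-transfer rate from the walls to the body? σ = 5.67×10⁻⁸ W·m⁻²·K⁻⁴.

For a small grey body in a large enclosure: P_net = εσA(T_body⁴ − T_wall⁴).
A = 4πr² = 0.03664 m²; T_body⁴ − T_wall⁴ = 2.586×10⁶ − 1.331×10⁹ = -1.328×10⁹ K⁴.
|P_net| = 0.21·5.67×10⁻⁸·0.03664·1.328×10⁹.

P_net ≈ 0.580 W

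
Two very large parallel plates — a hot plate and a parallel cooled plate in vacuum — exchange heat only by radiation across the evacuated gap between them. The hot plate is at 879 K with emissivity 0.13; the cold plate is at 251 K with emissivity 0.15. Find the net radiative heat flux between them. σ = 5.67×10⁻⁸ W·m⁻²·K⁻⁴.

q ≈ 2520 W/m²

For two infinite grey parallel plates, q = σ(T₁⁴ − T₂⁴)/(1/ε₁ + 1/ε₂ − 1).
T₁⁴ − T₂⁴ = 5.970×10¹¹ − 3.969×10⁹ = 5.930×10¹¹ K⁴.
1/ε₁ + 1/ε₂ − 1 = 7.692 + 6.667 − 1 = 13.36.
q = 5.67×10⁻⁸ × 5.930×10¹¹ / 13.36.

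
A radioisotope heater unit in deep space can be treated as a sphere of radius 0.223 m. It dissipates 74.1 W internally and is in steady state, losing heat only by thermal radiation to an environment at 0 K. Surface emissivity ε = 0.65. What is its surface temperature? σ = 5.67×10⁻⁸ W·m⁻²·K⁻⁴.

T ≈ 238 K

Steady state: internal power = radiated power, P = εσA T⁴.
Radiating area A = 4πr² = 0.6249 m².
T⁴ = P/(εσA) = 74.1/(0.65·5.67×10⁻⁸·0.6249) = 3.217×10⁹ K⁴.
T = (3.217×10⁹)^(1/4).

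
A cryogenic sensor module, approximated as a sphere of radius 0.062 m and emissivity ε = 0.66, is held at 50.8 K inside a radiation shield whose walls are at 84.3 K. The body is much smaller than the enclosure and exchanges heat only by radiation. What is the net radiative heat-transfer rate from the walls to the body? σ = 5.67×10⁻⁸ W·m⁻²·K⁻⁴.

P_net ≈ 0.0793 W

For a small grey body in a large enclosure: P_net = εσA(T_body⁴ − T_wall⁴).
A = 4πr² = 0.04831 m²; T_body⁴ − T_wall⁴ = 6.660×10⁶ − 5.050×10⁷ = -4.384×10⁷ K⁴.
|P_net| = 0.66·5.67×10⁻⁸·0.04831·4.384×10⁷.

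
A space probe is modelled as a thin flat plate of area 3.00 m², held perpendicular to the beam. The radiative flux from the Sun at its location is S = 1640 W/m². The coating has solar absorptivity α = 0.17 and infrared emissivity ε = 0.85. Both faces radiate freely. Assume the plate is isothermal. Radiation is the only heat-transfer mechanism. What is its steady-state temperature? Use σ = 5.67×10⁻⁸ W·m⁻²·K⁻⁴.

At equilibrium, absorbed power = emitted power.
Absorbing cross-section = A = 3.000 m²; emitting surface = 2A = 6.000 m² (ratio 2).
αS·A_cross = εσ·A_surf·T⁴  ⇒  T⁴ = αS/(ε·2σ).
T⁴ = 0.170·1640/(0.85·2·5.67×10⁻⁸) = 2.892×10⁹ K⁴.
T = (2.892×10⁹)^(1/4).

T ≈ 232 K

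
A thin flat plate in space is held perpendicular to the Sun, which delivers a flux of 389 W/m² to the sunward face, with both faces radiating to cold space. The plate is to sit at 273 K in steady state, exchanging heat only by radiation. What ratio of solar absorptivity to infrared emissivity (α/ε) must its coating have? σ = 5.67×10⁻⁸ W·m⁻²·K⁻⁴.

Balance: αS·A = εσ·2A·T⁴ ⇒ α/ε = 2σT⁴/S.
α/ε = 2·5.67×10⁻⁸·(273)⁴/389 = 2·5.67×10⁻⁸·5.555×10⁹/389.

α/ε ≈ 1.62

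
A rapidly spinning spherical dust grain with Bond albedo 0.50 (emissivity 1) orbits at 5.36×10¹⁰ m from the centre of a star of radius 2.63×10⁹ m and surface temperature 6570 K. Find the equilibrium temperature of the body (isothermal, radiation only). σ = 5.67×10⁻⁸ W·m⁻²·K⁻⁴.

T ≈ 865 K

The star's surface emits σT_*⁴; at distance d the flux is S = σT_*⁴(R_*/d)².
S = 5.67×10⁻⁸·(6570)⁴·(2.63×10⁹/5.36×10¹⁰)² = 2.543×10⁵ W/m².
For an isothermal sphere T⁴ = (1−a)S/(4σ) = 5.607×10¹¹ K⁴.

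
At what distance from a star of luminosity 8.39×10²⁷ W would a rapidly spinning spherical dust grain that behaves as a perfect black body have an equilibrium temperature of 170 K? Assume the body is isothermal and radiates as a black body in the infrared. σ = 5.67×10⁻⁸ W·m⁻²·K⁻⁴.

d ≈ 1.88×10¹² m

For an isothermal black-emitting sphere, (1−a)S·πr² = σ·4πr²·T⁴ ⇒ S = 4σT⁴/(1−a).
S = 4·5.67×10⁻⁸·(170)⁴/1.00 = 189.4 W/m².
Flux falls as S = L/(4πd²), so d = √(L/(4πS)) = √(8.39×10²⁷/(4π·189.4)).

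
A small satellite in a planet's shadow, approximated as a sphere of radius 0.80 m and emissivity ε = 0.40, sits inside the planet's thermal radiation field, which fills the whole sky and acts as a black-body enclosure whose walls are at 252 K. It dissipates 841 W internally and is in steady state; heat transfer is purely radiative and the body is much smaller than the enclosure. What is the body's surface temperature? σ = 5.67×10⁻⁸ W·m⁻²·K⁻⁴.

For a small grey body in a large enclosure, net radiated power = εσA(T⁴ − T_w⁴).
Steady state: P = εσA(T⁴ − T_w⁴) with A = 4πr² = 8.042 m².
T⁴ = P/(εσA) + T_w⁴ = 841/(0.40·5.67×10⁻⁸·8.042) + (252)⁴
    = 4.611×10⁹ + 4.033×10⁹ = 8.643×10⁹ K⁴.

T ≈ 305 K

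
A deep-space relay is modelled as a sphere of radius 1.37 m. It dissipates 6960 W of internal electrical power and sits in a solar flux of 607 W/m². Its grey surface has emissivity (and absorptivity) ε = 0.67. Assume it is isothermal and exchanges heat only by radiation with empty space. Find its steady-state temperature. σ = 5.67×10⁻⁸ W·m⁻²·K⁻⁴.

At steady state, absorbed solar power + internal power = radiated power.
Absorbed: α·S·A_cross = 0.67·607·5.896 = 2398 W (cross-section πr²).
Total input = 2398 + 6960 = 9358 W.
Radiated: εσ·A_surf·T⁴ with A_surf = 4πr² = 23.59 m².
T⁴ = 9358/(0.67·5.67×10⁻⁸·23.59) = 1.044×10¹⁰ K⁴.

T ≈ 320 K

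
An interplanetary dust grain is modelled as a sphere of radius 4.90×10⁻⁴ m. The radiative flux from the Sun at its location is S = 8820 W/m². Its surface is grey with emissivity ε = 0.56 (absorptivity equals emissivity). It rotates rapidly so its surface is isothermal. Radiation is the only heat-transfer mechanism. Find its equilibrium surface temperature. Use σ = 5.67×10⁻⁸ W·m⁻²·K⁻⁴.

At equilibrium, absorbed power = emitted power.
Absorbing cross-section = πr² = 7.543×10⁻⁷ m²; emitting surface = 4πr² = 3.017×10⁻⁶ m² (ratio 4).
εS·A_cross = εσ·A_surf·T⁴  ⇒  T⁴ = S/(4σ)   (ε cancels).
T⁴ = 8820/(4·5.67×10⁻⁸) = 3.889×10¹⁰ K⁴.
T = (3.889×10¹⁰)^(1/4).

T ≈ 444 K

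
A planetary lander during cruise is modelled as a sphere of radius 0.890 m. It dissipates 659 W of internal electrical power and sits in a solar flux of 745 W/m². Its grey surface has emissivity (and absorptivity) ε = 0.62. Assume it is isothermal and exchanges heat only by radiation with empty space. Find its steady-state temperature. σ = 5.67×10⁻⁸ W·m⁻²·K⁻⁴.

T ≈ 268 K

At steady state, absorbed solar power + internal power = radiated power.
Absorbed: α·S·A_cross = 0.62·745·2.488 = 1149 W (cross-section πr²).
Total input = 1149 + 659 = 1808 W.
Radiated: εσ·A_surf·T⁴ with A_surf = 4πr² = 9.954 m².
T⁴ = 1808/(0.62·5.67×10⁻⁸·9.954) = 5.168×10⁹ K⁴.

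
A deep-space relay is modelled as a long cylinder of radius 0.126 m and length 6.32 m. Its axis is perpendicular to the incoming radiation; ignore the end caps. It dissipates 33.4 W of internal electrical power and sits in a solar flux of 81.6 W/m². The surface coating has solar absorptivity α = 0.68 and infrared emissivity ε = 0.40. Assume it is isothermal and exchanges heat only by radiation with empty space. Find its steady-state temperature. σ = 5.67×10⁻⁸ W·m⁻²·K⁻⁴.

T ≈ 181 K

At steady state, absorbed solar power + internal power = radiated power.
Absorbed: α·S·A_cross = 0.68·81.6·1.593 = 88.37 W (cross-section 2rL).
Total input = 88.37 + 33.4 = 121.8 W.
Radiated: εσ·A_surf·T⁴ with A_surf = 2πrL = 5.003 m².
T⁴ = 121.8/(0.40·5.67×10⁻⁸·5.003) = 1.073×10⁹ K⁴.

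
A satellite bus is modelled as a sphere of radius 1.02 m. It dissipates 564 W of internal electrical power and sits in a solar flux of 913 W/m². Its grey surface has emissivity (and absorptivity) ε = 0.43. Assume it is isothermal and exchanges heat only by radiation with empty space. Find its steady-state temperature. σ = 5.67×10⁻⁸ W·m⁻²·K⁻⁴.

At steady state, absorbed solar power + internal power = radiated power.
Absorbed: α·S·A_cross = 0.43·913·3.269 = 1283 W (cross-section πr²).
Total input = 1283 + 564 = 1847 W.
Radiated: εσ·A_surf·T⁴ with A_surf = 4πr² = 13.07 m².
T⁴ = 1847/(0.43·5.67×10⁻⁸·13.07) = 5.795×10⁹ K⁴.

T ≈ 276 K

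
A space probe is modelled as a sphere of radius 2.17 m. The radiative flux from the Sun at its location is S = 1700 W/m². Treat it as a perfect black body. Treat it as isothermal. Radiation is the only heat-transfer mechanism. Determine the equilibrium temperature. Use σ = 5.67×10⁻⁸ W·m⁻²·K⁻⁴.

T ≈ 294 K

At equilibrium, absorbed power = emitted power.
Absorbing cross-section = πr² = 14.79 m²; emitting surface = 4πr² = 59.17 m² (ratio 4).
S·A_cross = εσ·A_surf·T⁴  ⇒  T⁴ = S/(4σ).
T⁴ = 1.00·1700/(4·5.67×10⁻⁸) = 7.496×10⁹ K⁴.
T = (7.496×10⁹)^(1/4).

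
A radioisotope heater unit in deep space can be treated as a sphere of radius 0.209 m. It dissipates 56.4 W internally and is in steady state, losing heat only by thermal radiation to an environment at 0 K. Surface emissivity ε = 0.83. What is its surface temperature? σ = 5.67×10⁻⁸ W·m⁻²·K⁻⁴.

Steady state: internal power = radiated power, P = εσA T⁴.
Radiating area A = 4πr² = 0.5489 m².
T⁴ = P/(εσA) = 56.4/(0.83·5.67×10⁻⁸·0.5489) = 2.183×10⁹ K⁴.
T = (2.183×10⁹)^(1/4).

T ≈ 216 K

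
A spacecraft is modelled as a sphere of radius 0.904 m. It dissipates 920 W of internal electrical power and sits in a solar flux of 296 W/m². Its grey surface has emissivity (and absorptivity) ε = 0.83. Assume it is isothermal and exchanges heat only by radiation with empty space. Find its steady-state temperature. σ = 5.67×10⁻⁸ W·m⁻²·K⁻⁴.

T ≈ 238 K

At steady state, absorbed solar power + internal power = radiated power.
Absorbed: α·S·A_cross = 0.83·296·2.567 = 630.7 W (cross-section πr²).
Total input = 630.7 + 920 = 1551 W.
Radiated: εσ·A_surf·T⁴ with A_surf = 4πr² = 10.27 m².
T⁴ = 1551/(0.83·5.67×10⁻⁸·10.27) = 3.209×10⁹ K⁴.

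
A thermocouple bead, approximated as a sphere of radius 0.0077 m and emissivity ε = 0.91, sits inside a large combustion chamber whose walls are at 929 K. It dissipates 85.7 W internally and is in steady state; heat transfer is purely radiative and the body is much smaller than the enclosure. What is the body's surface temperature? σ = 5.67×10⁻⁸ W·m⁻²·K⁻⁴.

For a small grey body in a large enclosure, net radiated power = εσA(T⁴ − T_w⁴).
Steady state: P = εσA(T⁴ − T_w⁴) with A = 4πr² = 7.451×10⁻⁴ m².
T⁴ = P/(εσA) + T_w⁴ = 85.7/(0.91·5.67×10⁻⁸·7.451×10⁻⁴) + (929)⁴
    = 2.229×10¹² + 7.448×10¹¹ = 2.974×10¹² K⁴.

T ≈ 1310 K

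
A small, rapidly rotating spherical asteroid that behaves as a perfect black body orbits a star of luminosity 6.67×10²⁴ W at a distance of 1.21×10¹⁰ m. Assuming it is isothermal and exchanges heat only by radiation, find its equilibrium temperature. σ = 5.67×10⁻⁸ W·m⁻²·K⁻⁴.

T ≈ 356 K

First find the stellar flux at distance d: S = L/(4πd²) = 6.67×10²⁴/(4π·(1.21×10¹⁰)²) = 3625 W/m².
For an isothermal sphere, absorbed (1−a)S·πr² = emitted σ·4πr²·T⁴, so T⁴ = (1−a)S/(4σ).
T⁴ = 1.00·3625/(4·5.67×10⁻⁸) = 1.598×10¹⁰ K⁴.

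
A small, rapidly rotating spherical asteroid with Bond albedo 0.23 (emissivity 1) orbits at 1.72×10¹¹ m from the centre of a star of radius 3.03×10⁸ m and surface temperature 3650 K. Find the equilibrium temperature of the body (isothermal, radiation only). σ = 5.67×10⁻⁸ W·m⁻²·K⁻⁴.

T ≈ 101 K

The star's surface emits σT_*⁴; at distance d the flux is S = σT_*⁴(R_*/d)².
S = 5.67×10⁻⁸·(3650)⁴·(3.03×10⁸/1.72×10¹¹)² = 31.23 W/m².
For an isothermal sphere T⁴ = (1−a)S/(4σ) = 1.060×10⁸ K⁴.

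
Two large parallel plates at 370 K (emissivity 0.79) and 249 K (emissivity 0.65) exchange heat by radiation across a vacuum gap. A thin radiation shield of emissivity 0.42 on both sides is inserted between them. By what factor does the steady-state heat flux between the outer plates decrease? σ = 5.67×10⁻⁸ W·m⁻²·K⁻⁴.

factor ≈ 3.08

Without shield: q₀ = σΔ(T⁴)/(1/ε₁+1/ε₂−1) with denominator 1.804.
With shield the two gaps are in series; the resistances add: (1/ε₁+1/ε_s−1)+(1/ε_s+1/ε₂−1) = 2.647+2.919 = 5.566.
Heat-flux ratio q₀/q = 5.566/1.804.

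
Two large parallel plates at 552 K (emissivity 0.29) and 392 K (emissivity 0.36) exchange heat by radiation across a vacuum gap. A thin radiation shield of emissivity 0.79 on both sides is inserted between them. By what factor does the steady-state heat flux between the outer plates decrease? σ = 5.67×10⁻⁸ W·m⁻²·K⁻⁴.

Without shield: q₀ = σΔ(T⁴)/(1/ε₁+1/ε₂−1) with denominator 5.226.
With shield the two gaps are in series; the resistances add: (1/ε₁+1/ε_s−1)+(1/ε_s+1/ε₂−1) = 3.714+3.044 = 6.758.
Heat-flux ratio q₀/q = 6.758/5.226.

factor ≈ 1.29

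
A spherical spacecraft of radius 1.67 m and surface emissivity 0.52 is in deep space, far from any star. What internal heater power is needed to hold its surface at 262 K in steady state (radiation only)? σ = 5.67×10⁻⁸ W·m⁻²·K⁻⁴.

P = εσ·4πr²·T⁴.
4πr² = 35.05 m²; T⁴ = 4.712×10⁹ K⁴.
P = 0.52·5.67×10⁻⁸·35.05·4.712×10⁹.

P ≈ 4870 W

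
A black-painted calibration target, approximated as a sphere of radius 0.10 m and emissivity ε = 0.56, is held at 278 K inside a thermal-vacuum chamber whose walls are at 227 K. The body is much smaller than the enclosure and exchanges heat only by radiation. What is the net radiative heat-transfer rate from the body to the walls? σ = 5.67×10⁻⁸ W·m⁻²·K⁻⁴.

For a small grey body in a large enclosure: P_net = εσA(T_body⁴ − T_wall⁴).
A = 4πr² = 0.1257 m²; T_body⁴ − T_wall⁴ = 5.973×10⁹ − 2.655×10⁹ = 3.318×10⁹ K⁴.
|P_net| = 0.56·5.67×10⁻⁸·0.1257·3.318×10⁹.

P_net ≈ 13.2 W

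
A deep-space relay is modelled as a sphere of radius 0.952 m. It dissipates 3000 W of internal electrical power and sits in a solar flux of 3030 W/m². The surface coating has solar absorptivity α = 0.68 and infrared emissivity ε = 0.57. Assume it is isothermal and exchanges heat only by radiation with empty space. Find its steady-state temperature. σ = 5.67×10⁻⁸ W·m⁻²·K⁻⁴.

T ≈ 394 K

At steady state, absorbed solar power + internal power = radiated power.
Absorbed: α·S·A_cross = 0.68·3030·2.847 = 5866 W (cross-section πr²).
Total input = 5866 + 3000 = 8866 W.
Radiated: εσ·A_surf·T⁴ with A_surf = 4πr² = 11.39 m².
T⁴ = 8866/(0.57·5.67×10⁻⁸·11.39) = 2.409×10¹⁰ K⁴.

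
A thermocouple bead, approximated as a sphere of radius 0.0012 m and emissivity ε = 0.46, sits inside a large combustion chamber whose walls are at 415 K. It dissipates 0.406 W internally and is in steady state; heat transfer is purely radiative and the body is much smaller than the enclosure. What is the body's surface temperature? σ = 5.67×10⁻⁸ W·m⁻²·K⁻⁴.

T ≈ 971 K

For a small grey body in a large enclosure, net radiated power = εσA(T⁴ − T_w⁴).
Steady state: P = εσA(T⁴ − T_w⁴) with A = 4πr² = 1.810×10⁻⁵ m².
T⁴ = P/(εσA) + T_w⁴ = 0.406/(0.46·5.67×10⁻⁸·1.810×10⁻⁵) + (415)⁴
    = 8.602×10¹¹ + 2.966×10¹⁰ = 8.899×10¹¹ K⁴.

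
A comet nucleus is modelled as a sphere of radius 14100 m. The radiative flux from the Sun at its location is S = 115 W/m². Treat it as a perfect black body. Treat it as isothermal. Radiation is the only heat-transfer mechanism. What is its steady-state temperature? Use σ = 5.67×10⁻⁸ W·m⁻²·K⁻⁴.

T ≈ 150 K

At equilibrium, absorbed power = emitted power.
Absorbing cross-section = πr² = 6.246×10⁸ m²; emitting surface = 4πr² = 2.498×10⁹ m² (ratio 4).
S·A_cross = εσ·A_surf·T⁴  ⇒  T⁴ = S/(4σ).
T⁴ = 1.00·115/(4·5.67×10⁻⁸) = 5.071×10⁸ K⁴.
T = (5.071×10⁸)^(1/4).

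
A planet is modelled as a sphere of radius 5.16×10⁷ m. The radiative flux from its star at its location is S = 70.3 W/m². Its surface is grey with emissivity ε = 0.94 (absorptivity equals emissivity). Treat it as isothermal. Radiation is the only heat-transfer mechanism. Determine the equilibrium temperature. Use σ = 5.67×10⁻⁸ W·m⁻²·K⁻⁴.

At equilibrium, absorbed power = emitted power.
Absorbing cross-section = πr² = 8.365×10¹⁵ m²; emitting surface = 4πr² = 3.346×10¹⁶ m² (ratio 4).
εS·A_cross = εσ·A_surf·T⁴  ⇒  T⁴ = S/(4σ)   (ε cancels).
T⁴ = 70.3/(4·5.67×10⁻⁸) = 3.100×10⁸ K⁴.
T = (3.100×10⁸)^(1/4).

T ≈ 133 K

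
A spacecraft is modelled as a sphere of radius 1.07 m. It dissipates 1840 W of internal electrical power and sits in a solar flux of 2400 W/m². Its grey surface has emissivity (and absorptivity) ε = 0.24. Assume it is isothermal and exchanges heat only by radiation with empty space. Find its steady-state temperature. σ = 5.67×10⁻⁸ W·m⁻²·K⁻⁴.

At steady state, absorbed solar power + internal power = radiated power.
Absorbed: α·S·A_cross = 0.24·2400·3.597 = 2072 W (cross-section πr²).
Total input = 2072 + 1840 = 3912 W.
Radiated: εσ·A_surf·T⁴ with A_surf = 4πr² = 14.39 m².
T⁴ = 3912/(0.24·5.67×10⁻⁸·14.39) = 1.998×10¹⁰ K⁴.

T ≈ 376 K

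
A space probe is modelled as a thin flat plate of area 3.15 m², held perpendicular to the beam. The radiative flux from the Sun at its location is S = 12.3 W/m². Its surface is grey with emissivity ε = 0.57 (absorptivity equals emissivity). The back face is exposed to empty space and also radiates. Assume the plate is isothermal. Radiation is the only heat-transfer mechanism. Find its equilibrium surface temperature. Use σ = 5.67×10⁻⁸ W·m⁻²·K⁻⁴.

T ≈ 102 K

At equilibrium, absorbed power = emitted power.
Absorbing cross-section = A = 3.150 m²; emitting surface = 2A = 6.300 m² (ratio 2).
εS·A_cross = εσ·A_surf·T⁴  ⇒  T⁴ = S/(2σ)   (ε cancels).
T⁴ = 12.3/(2·5.67×10⁻⁸) = 1.085×10⁸ K⁴.
T = (1.085×10⁸)^(1/4).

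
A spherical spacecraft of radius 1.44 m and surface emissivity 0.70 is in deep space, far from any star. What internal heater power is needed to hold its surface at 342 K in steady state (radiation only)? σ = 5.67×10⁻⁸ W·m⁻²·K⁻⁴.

P = εσ·4πr²·T⁴.
4πr² = 26.06 m²; T⁴ = 1.368×10¹⁰ K⁴.
P = 0.70·5.67×10⁻⁸·26.06·1.368×10¹⁰.

P ≈ 14100 W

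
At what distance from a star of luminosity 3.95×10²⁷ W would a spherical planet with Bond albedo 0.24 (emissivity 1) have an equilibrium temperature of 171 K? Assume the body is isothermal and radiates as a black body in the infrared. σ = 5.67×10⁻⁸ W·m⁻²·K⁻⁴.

d ≈ 1.11×10¹² m

For an isothermal black-emitting sphere, (1−a)S·πr² = σ·4πr²·T⁴ ⇒ S = 4σT⁴/(1−a).
S = 4·5.67×10⁻⁸·(171)⁴/0.760 = 255.2 W/m².
Flux falls as S = L/(4πd²), so d = √(L/(4πS)) = √(3.95×10²⁷/(4π·255.2)).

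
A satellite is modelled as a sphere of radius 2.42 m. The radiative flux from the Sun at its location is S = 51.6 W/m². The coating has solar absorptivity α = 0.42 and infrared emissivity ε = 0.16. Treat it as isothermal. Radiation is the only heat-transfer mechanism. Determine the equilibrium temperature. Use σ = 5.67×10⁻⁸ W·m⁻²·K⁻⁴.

T ≈ 156 K

At equilibrium, absorbed power = emitted power.
Absorbing cross-section = πr² = 18.40 m²; emitting surface = 4πr² = 73.59 m² (ratio 4).
αS·A_cross = εσ·A_surf·T⁴  ⇒  T⁴ = αS/(ε·4σ).
T⁴ = 0.420·51.6/(0.16·4·5.67×10⁻⁸) = 5.972×10⁸ K⁴.
T = (5.972×10⁸)^(1/4).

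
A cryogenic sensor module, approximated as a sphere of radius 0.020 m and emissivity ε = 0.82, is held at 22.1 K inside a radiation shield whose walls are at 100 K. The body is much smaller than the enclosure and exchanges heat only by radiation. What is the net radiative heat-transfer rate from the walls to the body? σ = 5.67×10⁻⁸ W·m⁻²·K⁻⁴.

For a small grey body in a large enclosure: P_net = εσA(T_body⁴ − T_wall⁴).
A = 4πr² = 0.005027 m²; T_body⁴ − T_wall⁴ = 2.385×10⁵ − 1.000×10⁸ = -9.976×10⁷ K⁴.
|P_net| = 0.82·5.67×10⁻⁸·0.005027·9.976×10⁷.

P_net ≈ 0.0233 W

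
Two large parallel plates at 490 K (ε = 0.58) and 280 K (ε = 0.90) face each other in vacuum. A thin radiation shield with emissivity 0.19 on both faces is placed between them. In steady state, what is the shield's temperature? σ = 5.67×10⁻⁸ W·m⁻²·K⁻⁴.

T_s ≈ 418 K

In steady state the net flux on the hot side equals that on the cold side.
σ(T₁⁴−T_s⁴)/D₁ = σ(T_s⁴−T₂⁴)/D₂, with D₁ = 1/ε₁+1/ε_s−1 = 5.987, D₂ = 1/ε_s+1/ε₂−1 = 5.374.
Solve for T_s⁴: T_s⁴ = (D₂·T₁⁴ + D₁·T₂⁴)/(D₁+D₂) = 3.051×10¹⁰ K⁴.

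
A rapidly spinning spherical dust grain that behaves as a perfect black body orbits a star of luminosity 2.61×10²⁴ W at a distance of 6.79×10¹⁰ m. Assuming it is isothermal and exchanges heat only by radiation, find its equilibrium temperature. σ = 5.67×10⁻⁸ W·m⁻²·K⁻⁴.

T ≈ 119 K

First find the stellar flux at distance d: S = L/(4πd²) = 2.61×10²⁴/(4π·(6.79×10¹⁰)²) = 45.05 W/m².
For an isothermal sphere, absorbed (1−a)S·πr² = emitted σ·4πr²·T⁴, so T⁴ = (1−a)S/(4σ).
T⁴ = 1.00·45.05/(4·5.67×10⁻⁸) = 1.986×10⁸ K⁴.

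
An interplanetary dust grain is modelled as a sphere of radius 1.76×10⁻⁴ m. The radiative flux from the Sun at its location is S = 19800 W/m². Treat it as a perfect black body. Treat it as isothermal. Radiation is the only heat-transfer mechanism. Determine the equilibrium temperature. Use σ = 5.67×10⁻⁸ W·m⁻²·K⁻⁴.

T ≈ 544 K

At equilibrium, absorbed power = emitted power.
Absorbing cross-section = πr² = 9.731×10⁻⁸ m²; emitting surface = 4πr² = 3.893×10⁻⁷ m² (ratio 4).
S·A_cross = εσ·A_surf·T⁴  ⇒  T⁴ = S/(4σ).
T⁴ = 1.00·19800/(4·5.67×10⁻⁸) = 8.730×10¹⁰ K⁴.
T = (8.730×10¹⁰)^(1/4).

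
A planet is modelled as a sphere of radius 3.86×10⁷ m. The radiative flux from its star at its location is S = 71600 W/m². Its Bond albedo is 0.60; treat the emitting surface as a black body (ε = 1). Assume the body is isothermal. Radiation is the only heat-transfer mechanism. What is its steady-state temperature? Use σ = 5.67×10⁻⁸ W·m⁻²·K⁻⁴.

T ≈ 596 K

At equilibrium, absorbed power = emitted power.
Absorbing cross-section = πr² = 4.681×10¹⁵ m²; emitting surface = 4πr² = 1.872×10¹⁶ m² (ratio 4).
(1−a)S·A_cross = εσ·A_surf·T⁴  ⇒  T⁴ = (1−a)S/(4σ).
T⁴ = 0.400·71600/(4·5.67×10⁻⁸) = 1.263×10¹¹ K⁴.
T = (1.263×10¹¹)^(1/4).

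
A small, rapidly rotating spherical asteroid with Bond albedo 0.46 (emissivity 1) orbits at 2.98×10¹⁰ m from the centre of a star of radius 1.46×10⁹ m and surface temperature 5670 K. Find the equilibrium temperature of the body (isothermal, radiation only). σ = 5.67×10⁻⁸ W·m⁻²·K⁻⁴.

T ≈ 761 K

The star's surface emits σT_*⁴; at distance d the flux is S = σT_*⁴(R_*/d)².
S = 5.67×10⁻⁸·(5670)⁴·(1.46×10⁹/2.98×10¹⁰)² = 1.407×10⁵ W/m².
For an isothermal sphere T⁴ = (1−a)S/(4σ) = 3.349×10¹¹ K⁴.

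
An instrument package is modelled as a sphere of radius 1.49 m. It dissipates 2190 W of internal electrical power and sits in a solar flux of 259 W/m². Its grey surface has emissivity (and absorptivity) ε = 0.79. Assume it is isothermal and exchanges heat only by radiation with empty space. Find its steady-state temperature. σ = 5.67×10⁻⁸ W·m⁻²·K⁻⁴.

At steady state, absorbed solar power + internal power = radiated power.
Absorbed: α·S·A_cross = 0.79·259·6.975 = 1427 W (cross-section πr²).
Total input = 1427 + 2190 = 3617 W.
Radiated: εσ·A_surf·T⁴ with A_surf = 4πr² = 27.90 m².
T⁴ = 3617/(0.79·5.67×10⁻⁸·27.90) = 2.894×10⁹ K⁴.

T ≈ 232 K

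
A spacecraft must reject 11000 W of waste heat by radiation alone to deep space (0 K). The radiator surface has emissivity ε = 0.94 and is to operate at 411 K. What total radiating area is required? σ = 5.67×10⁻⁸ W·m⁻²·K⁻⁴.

A ≈ 7.23 m²

P = εσA T⁴ ⇒ A = P/(εσT⁴).
T⁴ = 2.853×10¹⁰ K⁴.
A = 11000/(0.94 × 5.67×10⁻⁸ × 2.853×10¹⁰).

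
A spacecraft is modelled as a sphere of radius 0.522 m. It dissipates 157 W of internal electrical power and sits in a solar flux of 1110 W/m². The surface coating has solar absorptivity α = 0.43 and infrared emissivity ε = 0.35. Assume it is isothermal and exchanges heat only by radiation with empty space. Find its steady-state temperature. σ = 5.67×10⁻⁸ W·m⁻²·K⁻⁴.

T ≈ 302 K

At steady state, absorbed solar power + internal power = radiated power.
Absorbed: α·S·A_cross = 0.43·1110·0.8560 = 408.6 W (cross-section πr²).
Total input = 408.6 + 157 = 565.6 W.
Radiated: εσ·A_surf·T⁴ with A_surf = 4πr² = 3.424 m².
T⁴ = 565.6/(0.35·5.67×10⁻⁸·3.424) = 8.323×10⁹ K⁴.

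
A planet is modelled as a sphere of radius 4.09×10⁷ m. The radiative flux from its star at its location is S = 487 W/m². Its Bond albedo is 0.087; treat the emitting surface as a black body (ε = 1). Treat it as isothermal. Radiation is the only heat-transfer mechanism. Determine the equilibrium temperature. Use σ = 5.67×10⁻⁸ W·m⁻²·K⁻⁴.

At equilibrium, absorbed power = emitted power.
Absorbing cross-section = πr² = 5.255×10¹⁵ m²; emitting surface = 4πr² = 2.102×10¹⁶ m² (ratio 4).
(1−a)S·A_cross = εσ·A_surf·T⁴  ⇒  T⁴ = (1−a)S/(4σ).
T⁴ = 0.913·487/(4·5.67×10⁻⁸) = 1.960×10⁹ K⁴.
T = (1.960×10⁹)^(1/4).

T ≈ 210 K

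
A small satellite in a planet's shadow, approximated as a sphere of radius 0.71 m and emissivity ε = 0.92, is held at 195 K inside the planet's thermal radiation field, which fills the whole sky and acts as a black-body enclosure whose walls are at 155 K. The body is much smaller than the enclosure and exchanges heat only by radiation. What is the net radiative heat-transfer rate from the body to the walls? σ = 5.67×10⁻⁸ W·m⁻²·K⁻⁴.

P_net ≈ 287 W

For a small grey body in a large enclosure: P_net = εσA(T_body⁴ − T_wall⁴).
A = 4πr² = 6.335 m²; T_body⁴ − T_wall⁴ = 1.446×10⁹ − 5.772×10⁸ = 8.687×10⁸ K⁴.
|P_net| = 0.92·5.67×10⁻⁸·6.335·8.687×10⁸.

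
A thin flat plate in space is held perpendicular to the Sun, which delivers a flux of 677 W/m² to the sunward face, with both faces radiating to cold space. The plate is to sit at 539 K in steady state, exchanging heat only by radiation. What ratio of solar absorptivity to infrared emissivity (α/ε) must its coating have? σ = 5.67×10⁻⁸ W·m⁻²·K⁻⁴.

Balance: αS·A = εσ·2A·T⁴ ⇒ α/ε = 2σT⁴/S.
α/ε = 2·5.67×10⁻⁸·(539)⁴/677 = 2·5.67×10⁻⁸·8.440×10¹⁰/677.

α/ε ≈ 14.1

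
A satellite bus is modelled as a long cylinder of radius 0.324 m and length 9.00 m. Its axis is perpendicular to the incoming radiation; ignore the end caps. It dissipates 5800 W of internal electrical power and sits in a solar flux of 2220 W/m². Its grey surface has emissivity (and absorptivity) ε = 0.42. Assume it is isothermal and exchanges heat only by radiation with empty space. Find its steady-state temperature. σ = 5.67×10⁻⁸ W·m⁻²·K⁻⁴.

T ≈ 401 K

At steady state, absorbed solar power + internal power = radiated power.
Absorbed: α·S·A_cross = 0.42·2220·5.832 = 5438 W (cross-section 2rL).
Total input = 5438 + 5800 = 11240 W.
Radiated: εσ·A_surf·T⁴ with A_surf = 2πrL = 18.32 m².
T⁴ = 11240/(0.42·5.67×10⁻⁸·18.32) = 2.576×10¹⁰ K⁴.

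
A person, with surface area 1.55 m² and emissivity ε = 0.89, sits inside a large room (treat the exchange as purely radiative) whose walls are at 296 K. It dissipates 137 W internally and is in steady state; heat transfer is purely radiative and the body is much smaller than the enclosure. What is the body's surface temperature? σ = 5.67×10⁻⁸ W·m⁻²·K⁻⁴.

For a small grey body in a large enclosure, net radiated power = εσA(T⁴ − T_w⁴).
Steady state: P = εσA(T⁴ − T_w⁴) with A = 1.55 m².
T⁴ = P/(εσA) + T_w⁴ = 137/(0.89·5.67×10⁻⁸·1.550) + (296)⁴
    = 1.752×10⁹ + 7.677×10⁹ = 9.428×10⁹ K⁴.

T ≈ 312 K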